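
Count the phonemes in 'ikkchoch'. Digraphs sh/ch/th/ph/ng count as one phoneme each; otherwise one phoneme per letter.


Parsing 'ikkchoch' greedily, digraphs first:
  'i' -> vowel phoneme (phonemes so far: 1)
  'k' -> consonant phoneme (phonemes so far: 2)
  'k' -> consonant phoneme (phonemes so far: 3)
  'ch' -> digraph (1 consonant phoneme) (phonemes so far: 4)
  'o' -> vowel phoneme (phonemes so far: 5)
  'ch' -> digraph (1 consonant phoneme) (phonemes so far: 6)
Total phonemes: 6

6


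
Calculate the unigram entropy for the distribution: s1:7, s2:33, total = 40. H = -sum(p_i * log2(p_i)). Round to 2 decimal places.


Computing entropy H = -sum(p_i * log2(p_i)):
  s1: p = 7/40 = 0.1750, -p*log2(p) = 0.4401
  s2: p = 33/40 = 0.8250, -p*log2(p) = 0.2290
H = sum of terms = 0.6691
Rounded to 2 decimals: 0.67

0.67


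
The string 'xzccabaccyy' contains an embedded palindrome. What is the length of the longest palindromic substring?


Scanning 'xzccabaccyy' for palindromic substrings.
Substring at positions 2-8: 'ccabacc'.
Check: reverse('ccabacc') = 'ccabacc' -> palindrome confirmed.
Neighbouring characters ('z' / 'y') break symmetry, so it cannot extend further.
No longer palindromic substring exists; longest length = 7

7


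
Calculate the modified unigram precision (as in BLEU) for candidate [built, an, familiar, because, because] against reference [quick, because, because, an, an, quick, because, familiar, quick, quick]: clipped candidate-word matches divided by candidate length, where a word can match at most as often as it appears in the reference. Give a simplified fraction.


Reference word counts: {'an': 2, 'because': 3, 'familiar': 1, 'quick': 4}
Checking each candidate word (with clipping):
  'built' -> not in reference -> no match (matches: 0)
  'an' -> in reference (ref count 2, used 1/2) -> match (matches: 1)
  'familiar' -> in reference (ref count 1, used 1/1) -> match (matches: 2)
  'because' -> in reference (ref count 3, used 1/3) -> match (matches: 3)
  'because' -> in reference (ref count 3, used 2/3) -> match (matches: 4)
Clipped matches: 4, Candidate length: 5
Precision = 4/5

4/5


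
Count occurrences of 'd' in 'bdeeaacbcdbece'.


Scanning 'bdeeaacbcdbece' for 'd':
  Position 1: 'd' -> MATCH (count: 1)
  Position 9: 'd' -> MATCH (count: 2)
Total occurrences of 'd': 2

2


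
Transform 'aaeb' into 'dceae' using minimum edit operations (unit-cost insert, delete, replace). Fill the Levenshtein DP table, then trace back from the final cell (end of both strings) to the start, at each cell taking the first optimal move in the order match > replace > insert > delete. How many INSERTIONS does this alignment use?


Edit distance = 4. Backtracking from cell (4, 5) with preference match > replace > insert > delete,
then listing the resulting alignment 'aaeb' -> 'dceae' left to right:
  Step 1: replace a->d
  Step 2: replace a->c
  Step 3: keep 'e'
  Step 4: insert 'a' [insertion #1]
  Step 5: replace b->e
Total insertions: 1

1


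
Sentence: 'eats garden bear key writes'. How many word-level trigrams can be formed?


Word trigrams from [5] words:
  Trigram 1: (eats garden bear)
  Trigram 2: (garden bear key)
  Trigram 3: (bear key writes)
Total word trigrams: 5 - 2 = 3

3


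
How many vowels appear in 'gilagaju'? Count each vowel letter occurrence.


Scanning each character of 'gilagaju':
  Position 1: 'g' -> consonant (running count: 0)
  Position 2: 'i' -> vowel (running count: 1)
  Position 3: 'l' -> consonant (running count: 1)
  Position 4: 'a' -> vowel (running count: 2)
  Position 5: 'g' -> consonant (running count: 2)
  Position 6: 'a' -> vowel (running count: 3)
  Position 7: 'j' -> consonant (running count: 3)
  Position 8: 'u' -> vowel (running count: 4)
Total vowels: 4

4


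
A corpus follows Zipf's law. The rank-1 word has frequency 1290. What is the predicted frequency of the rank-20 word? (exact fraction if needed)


Zipf's law: freq(rank) = f1 / rank
f1 = 1290, rank = 20
freq = 1290 / 20
GCD(1290, 20) = 10
Simplified: 129/2

129/2


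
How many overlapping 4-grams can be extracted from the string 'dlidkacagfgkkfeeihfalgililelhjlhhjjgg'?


String 'dlidkacagfgkkfeeihfalgililelhjlhhjjgg' has length L = 37.
Number of overlapping n-grams = L - n + 1
Substituting: 37 - 4 + 1 = 34

34


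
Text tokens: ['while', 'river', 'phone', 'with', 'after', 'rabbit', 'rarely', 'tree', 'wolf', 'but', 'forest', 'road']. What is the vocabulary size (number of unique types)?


Listing all tokens and tracking unique types:
  Token 1: 'while' -> NEW (unique so far: 1)
  Token 2: 'river' -> NEW (unique so far: 2)
  Token 3: 'phone' -> NEW (unique so far: 3)
  Token 4: 'with' -> NEW (unique so far: 4)
  Token 5: 'after' -> NEW (unique so far: 5)
  Token 6: 'rabbit' -> NEW (unique so far: 6)
  Token 7: 'rarely' -> NEW (unique so far: 7)
  Token 8: 'tree' -> NEW (unique so far: 8)
  Token 9: 'wolf' -> NEW (unique so far: 9)
  Token 10: 'but' -> NEW (unique so far: 10)
  Token 11: 'forest' -> NEW (unique so far: 11)
  Token 12: 'road' -> NEW (unique so far: 12)
Unique types: ('after', 'but', 'forest', 'phone', 'rabbit', 'rarely', 'river', 'road', 'tree', 'while', 'with', 'wolf')
Vocabulary size: 12

12


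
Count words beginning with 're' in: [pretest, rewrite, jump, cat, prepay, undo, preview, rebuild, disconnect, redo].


Checking each word for prefix 're':
  'pretest' -> no (count: 0)
  'rewrite' -> YES, starts with 're' (count: 1)
  'jump' -> no (count: 1)
  'cat' -> no (count: 1)
  'prepay' -> no (count: 1)
  'undo' -> no (count: 1)
  'preview' -> no (count: 1)
  'rebuild' -> YES, starts with 're' (count: 2)
  'disconnect' -> no (count: 2)
  'redo' -> YES, starts with 're' (count: 3)
Total with prefix 're': 3

3


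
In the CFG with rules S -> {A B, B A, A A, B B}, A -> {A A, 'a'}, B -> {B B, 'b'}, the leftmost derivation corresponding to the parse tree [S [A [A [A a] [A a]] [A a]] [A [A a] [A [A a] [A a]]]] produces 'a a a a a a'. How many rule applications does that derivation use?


Every bracketed nonterminal node [X ...] in the tree is produced by exactly one rule application.
Reading the tree off as a leftmost derivation:
  Step 1: S  =>  A A   (applied S -> A A)
  Step 2: A A  =>  A A A   (applied A -> A A)
  Step 3: A A A  =>  A A A A   (applied A -> A A)
  Step 4: A A A A  =>  a A A A   (applied A -> a)
  Step 5: a A A A  =>  a a A A   (applied A -> a)
  Step 6: a a A A  =>  a a a A   (applied A -> a)
  Step 7: a a a A  =>  a a a A A   (applied A -> A A)
  Step 8: a a a A A  =>  a a a a A   (applied A -> a)
  Step 9: a a a a A  =>  a a a a A A   (applied A -> A A)
  Step 10: a a a a A A  =>  a a a a a A   (applied A -> a)
  Step 11: a a a a a A  =>  a a a a a a   (applied A -> a)
Final yield: a a a a a a
Total rewrite steps: 11

11


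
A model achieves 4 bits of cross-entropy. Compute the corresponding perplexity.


Perplexity formula: PP = 2^H
H = 4
PP = 2^4
Steps: 2^1 = 2, 2^2 = 4, 2^3 = 8, 2^4 = 16
PP = 16

16


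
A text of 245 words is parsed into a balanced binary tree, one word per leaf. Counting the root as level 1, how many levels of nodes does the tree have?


In a balanced binary tree with n leaves the deepest leaf is ceil(log2(n)) edges below the root,
so counting node levels inclusive of root and leaves gives ceil(log2(n)) + 1 levels.
log2(245) = 7.9366
ceil(7.9366) = 8
levels = 8 + 1 = 9

9


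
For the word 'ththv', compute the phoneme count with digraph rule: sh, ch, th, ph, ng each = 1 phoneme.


Parsing 'ththv' greedily, digraphs first:
  'th' -> digraph (1 consonant phoneme) (phonemes so far: 1)
  'th' -> digraph (1 consonant phoneme) (phonemes so far: 2)
  'v' -> consonant phoneme (phonemes so far: 3)
Total phonemes: 3

3


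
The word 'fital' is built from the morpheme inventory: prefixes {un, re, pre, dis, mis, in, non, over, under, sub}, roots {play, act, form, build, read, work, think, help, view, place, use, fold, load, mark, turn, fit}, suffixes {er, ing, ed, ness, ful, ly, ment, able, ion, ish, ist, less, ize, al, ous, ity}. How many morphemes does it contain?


Segmenting 'fital' against the inventory:
  'fit' -> root (morpheme 1)
  'al' -> suffix (morpheme 2)
Total morphemes: 2

2


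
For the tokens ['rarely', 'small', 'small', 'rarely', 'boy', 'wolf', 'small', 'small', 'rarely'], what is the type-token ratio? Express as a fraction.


Tokens: 9
Unique types: ('boy', 'rarely', 'small', 'wolf') = 4
TTR = 4/9
Already in lowest terms.

4/9


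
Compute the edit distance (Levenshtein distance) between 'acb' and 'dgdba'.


Building DP table for s1='acb' (len 3) and s2='dgdba' (len 5):
       d  g  d  b  a
    0  1  2  3  4  5
  a 1  1  2  3  4  4
  c 2  2  2  3  4  5
  b 3  3  3  3  3  4
Edit distance = dp[3][5] = 4

4


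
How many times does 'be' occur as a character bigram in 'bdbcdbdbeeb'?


Scanning 'bdbcdbdbeeb' for bigram 'be':
  Position 0: 'bd' -> no
  Position 1: 'db' -> no
  Position 2: 'bc' -> no
  Position 3: 'cd' -> no
  Position 4: 'db' -> no
  Position 5: 'bd' -> no
  Position 6: 'db' -> no
  Position 7: 'be' -> MATCH
  Position 8: 'ee' -> no
  Position 9: 'eb' -> no
Total matches: 1

1


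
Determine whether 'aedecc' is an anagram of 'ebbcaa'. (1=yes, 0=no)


Sort characters of 'aedecc': 'accdee'
Sort characters of 'ebbcaa': 'aabbce'
Sorted forms differ -> they are NOT anagrams
Result: 0

0


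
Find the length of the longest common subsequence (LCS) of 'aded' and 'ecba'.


DP table for LCS of 'aded' and 'ecba':
       e  c  b  a
    0  0  0  0  0
  a 0  0  0  0  1
  d 0  0  0  0  1
  e 0  1  1  1  1
  d 0  1  1  1  1
LCS: 'a'
LCS length = 1

1


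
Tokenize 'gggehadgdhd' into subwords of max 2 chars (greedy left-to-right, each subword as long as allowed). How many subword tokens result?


'gggehadgdhd' has 11 characters.
Chunking with max size 2:
  Chunk 1: 'gg' (positions 0-1)
  Chunk 2: 'ge' (positions 2-3)
  Chunk 3: 'ha' (positions 4-5)
  Chunk 4: 'dg' (positions 6-7)
  Chunk 5: 'dh' (positions 8-9)
  Chunk 6: 'd' (positions 10-10)
Total chunks: ceil(11 / 2) = 6

6


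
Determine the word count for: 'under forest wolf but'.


Counting words by splitting on spaces:
  Word 1: 'under'
  Word 2: 'forest'
  Word 3: 'wolf'
  Word 4: 'but'
Total words: 4

4


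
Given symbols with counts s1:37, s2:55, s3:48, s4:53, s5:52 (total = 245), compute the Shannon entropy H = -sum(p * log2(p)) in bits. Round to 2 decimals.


Computing entropy H = -sum(p_i * log2(p_i)):
  s1: p = 37/245 = 0.1510, -p*log2(p) = 0.4119
  s2: p = 55/245 = 0.2245, -p*log2(p) = 0.4838
  s3: p = 48/245 = 0.1959, -p*log2(p) = 0.4607
  s4: p = 53/245 = 0.2163, -p*log2(p) = 0.4778
  s5: p = 52/245 = 0.2122, -p*log2(p) = 0.4746
H = sum of terms = 2.3088
Rounded to 2 decimals: 2.31

2.31


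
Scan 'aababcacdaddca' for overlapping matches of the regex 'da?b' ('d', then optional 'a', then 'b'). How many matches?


Pattern: da?b means 'd', then optional 'a', then 'b'.
Scanning 'aababcacdaddca' position-by-position:
  Pos 0: window 'aab' -> no
  Pos 1: window 'aba' -> no
  Pos 2: window 'bab' -> no
  Pos 3: window 'abc' -> no
  Pos 4: window 'bca' -> no
  Pos 5: window 'cac' -> no
  Pos 6: window 'acd' -> no
  Pos 7: window 'cda' -> no
  Pos 8: window 'dad' -> no
  Pos 9: window 'add' -> no
  Pos 10: window 'ddc' -> no
  Pos 11: window 'dca' -> no
  Pos 12: window 'ca' -> no
  Pos 13: window 'a' -> no
Total matches: 0

0


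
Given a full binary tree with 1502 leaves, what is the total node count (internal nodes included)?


Leaf nodes (terminals): 1502
Internal nodes = n - 1 = 1502 - 1 = 1501
Total = leaves + internal = 1502 + 1501 = 3003

3003


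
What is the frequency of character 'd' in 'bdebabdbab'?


Scanning 'bdebabdbab' for 'd':
  Position 1: 'd' -> MATCH (count: 1)
  Position 6: 'd' -> MATCH (count: 2)
Total occurrences of 'd': 2

2


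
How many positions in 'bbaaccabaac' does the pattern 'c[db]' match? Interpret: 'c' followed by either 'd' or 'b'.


Pattern: c[db] means 'c' followed by either 'd' or 'b'.
Scanning 'bbaaccabaac' position-by-position:
  Pos 0: window 'bb' -> no
  Pos 1: window 'ba' -> no
  Pos 2: window 'aa' -> no
  Pos 3: window 'ac' -> no
  Pos 4: window 'cc' -> no
  Pos 5: window 'ca' -> no
  Pos 6: window 'ab' -> no
  Pos 7: window 'ba' -> no
  Pos 8: window 'aa' -> no
  Pos 9: window 'ac' -> no
  Pos 10: window 'c' -> no
Total matches: 0

0


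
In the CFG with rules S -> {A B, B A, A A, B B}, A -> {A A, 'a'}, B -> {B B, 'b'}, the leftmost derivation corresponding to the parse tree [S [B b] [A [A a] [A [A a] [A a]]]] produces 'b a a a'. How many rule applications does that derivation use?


Every bracketed nonterminal node [X ...] in the tree is produced by exactly one rule application.
Reading the tree off as a leftmost derivation:
  Step 1: S  =>  B A   (applied S -> B A)
  Step 2: B A  =>  b A   (applied B -> b)
  Step 3: b A  =>  b A A   (applied A -> A A)
  Step 4: b A A  =>  b a A   (applied A -> a)
  Step 5: b a A  =>  b a A A   (applied A -> A A)
  Step 6: b a A A  =>  b a a A   (applied A -> a)
  Step 7: b a a A  =>  b a a a   (applied A -> a)
Final yield: b a a a
Total rewrite steps: 7

7


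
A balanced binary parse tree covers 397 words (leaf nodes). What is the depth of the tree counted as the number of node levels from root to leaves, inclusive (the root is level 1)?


In a balanced binary tree with n leaves the deepest leaf is ceil(log2(n)) edges below the root,
so counting node levels inclusive of root and leaves gives ceil(log2(n)) + 1 levels.
log2(397) = 8.6330
ceil(8.6330) = 9
levels = 9 + 1 = 10

10


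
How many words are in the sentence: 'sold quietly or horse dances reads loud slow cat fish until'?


Counting words by splitting on spaces:
  Word 1: 'sold'
  Word 2: 'quietly'
  Word 3: 'or'
  Word 4: 'horse'
  Word 5: 'dances'
  Word 6: 'reads'
  Word 7: 'loud'
  Word 8: 'slow'
  Word 9: 'cat'
  Word 10: 'fish'
  Word 11: 'until'
Total words: 11

11


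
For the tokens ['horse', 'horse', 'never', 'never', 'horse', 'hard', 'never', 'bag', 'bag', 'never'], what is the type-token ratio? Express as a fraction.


Tokens: 10
Unique types: ('bag', 'hard', 'horse', 'never') = 4
TTR = 4/10
Simplify: divide both by 2 -> 2/5
TTR = 2/5

2/5


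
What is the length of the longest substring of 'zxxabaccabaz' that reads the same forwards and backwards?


Scanning 'zxxabaccabaz' for palindromic substrings.
Substring at positions 3-10: 'abaccaba'.
Check: reverse('abaccaba') = 'abaccaba' -> palindrome confirmed.
Neighbouring characters ('x' / 'z') break symmetry, so it cannot extend further.
No longer palindromic substring exists; longest length = 8

8


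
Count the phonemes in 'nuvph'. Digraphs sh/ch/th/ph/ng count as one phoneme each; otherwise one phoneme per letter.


Parsing 'nuvph' greedily, digraphs first:
  'n' -> consonant phoneme (phonemes so far: 1)
  'u' -> vowel phoneme (phonemes so far: 2)
  'v' -> consonant phoneme (phonemes so far: 3)
  'ph' -> digraph (1 consonant phoneme) (phonemes so far: 4)
Total phonemes: 4

4


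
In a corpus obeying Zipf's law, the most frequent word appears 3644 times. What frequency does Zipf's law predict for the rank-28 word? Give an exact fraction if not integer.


Zipf's law: freq(rank) = f1 / rank
f1 = 3644, rank = 28
freq = 3644 / 28
GCD(3644, 28) = 4
Simplified: 911/7

911/7


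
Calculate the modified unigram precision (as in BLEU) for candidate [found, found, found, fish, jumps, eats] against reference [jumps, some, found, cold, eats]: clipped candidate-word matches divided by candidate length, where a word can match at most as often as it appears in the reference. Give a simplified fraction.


Reference word counts: {'cold': 1, 'eats': 1, 'found': 1, 'jumps': 1, 'some': 1}
Checking each candidate word (with clipping):
  'found' -> in reference (ref count 1, used 1/1) -> match (matches: 1)
  'found' -> ref count 1 already used up (1/1) -> clipped, no match (matches: 1)
  'found' -> ref count 1 already used up (1/1) -> clipped, no match (matches: 1)
  'fish' -> not in reference -> no match (matches: 1)
  'jumps' -> in reference (ref count 1, used 1/1) -> match (matches: 2)
  'eats' -> in reference (ref count 1, used 1/1) -> match (matches: 3)
Clipped matches: 3, Candidate length: 6
Precision = 3/6 = 1/2

1/2


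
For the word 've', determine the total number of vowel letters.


Scanning each character of 've':
  Position 1: 'v' -> consonant (running count: 0)
  Position 2: 'e' -> vowel (running count: 1)
Total vowels: 1

1


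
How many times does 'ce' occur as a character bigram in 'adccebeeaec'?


Scanning 'adccebeeaec' for bigram 'ce':
  Position 0: 'ad' -> no
  Position 1: 'dc' -> no
  Position 2: 'cc' -> no
  Position 3: 'ce' -> MATCH
  Position 4: 'eb' -> no
  Position 5: 'be' -> no
  Position 6: 'ee' -> no
  Position 7: 'ea' -> no
  Position 8: 'ae' -> no
  Position 9: 'ec' -> no
Total matches: 1

1


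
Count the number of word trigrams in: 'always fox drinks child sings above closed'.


Word trigrams from [7] words:
  Trigram 1: (always fox drinks)
  Trigram 2: (fox drinks child)
  Trigram 3: (drinks child sings)
  Trigram 4: (child sings above)
  Trigram 5: (sings above closed)
Total word trigrams: 7 - 2 = 5

5


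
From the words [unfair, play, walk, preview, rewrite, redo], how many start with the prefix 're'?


Checking each word for prefix 're':
  'unfair' -> no (count: 0)
  'play' -> no (count: 0)
  'walk' -> no (count: 0)
  'preview' -> no (count: 0)
  'rewrite' -> YES, starts with 're' (count: 1)
  'redo' -> YES, starts with 're' (count: 2)
Total with prefix 're': 2

2


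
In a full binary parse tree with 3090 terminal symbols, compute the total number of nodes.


Leaf nodes (terminals): 3090
Internal nodes = n - 1 = 3090 - 1 = 3089
Total = leaves + internal = 3090 + 3089 = 6179

6179


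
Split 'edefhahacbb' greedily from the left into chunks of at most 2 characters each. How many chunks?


'edefhahacbb' has 11 characters.
Chunking with max size 2:
  Chunk 1: 'ed' (positions 0-1)
  Chunk 2: 'ef' (positions 2-3)
  Chunk 3: 'ha' (positions 4-5)
  Chunk 4: 'ha' (positions 6-7)
  Chunk 5: 'cb' (positions 8-9)
  Chunk 6: 'b' (positions 10-10)
Total chunks: ceil(11 / 2) = 6

6


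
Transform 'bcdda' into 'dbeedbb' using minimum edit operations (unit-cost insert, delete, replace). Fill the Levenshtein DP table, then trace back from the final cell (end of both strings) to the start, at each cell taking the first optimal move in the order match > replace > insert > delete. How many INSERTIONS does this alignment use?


Edit distance = 5. Backtracking from cell (5, 7) with preference match > replace > insert > delete,
then listing the resulting alignment 'bcdda' -> 'dbeedbb' left to right:
  Step 1: insert 'd' [insertion #1]
  Step 2: keep 'b'
  Step 3: insert 'e' [insertion #2]
  Step 4: replace c->e
  Step 5: keep 'd'
  Step 6: replace d->b
  Step 7: replace a->b
Total insertions: 2

2


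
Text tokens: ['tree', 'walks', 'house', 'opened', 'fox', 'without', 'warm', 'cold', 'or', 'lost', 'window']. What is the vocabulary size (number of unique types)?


Listing all tokens and tracking unique types:
  Token 1: 'tree' -> NEW (unique so far: 1)
  Token 2: 'walks' -> NEW (unique so far: 2)
  Token 3: 'house' -> NEW (unique so far: 3)
  Token 4: 'opened' -> NEW (unique so far: 4)
  Token 5: 'fox' -> NEW (unique so far: 5)
  Token 6: 'without' -> NEW (unique so far: 6)
  Token 7: 'warm' -> NEW (unique so far: 7)
  Token 8: 'cold' -> NEW (unique so far: 8)
  Token 9: 'or' -> NEW (unique so far: 9)
  Token 10: 'lost' -> NEW (unique so far: 10)
  Token 11: 'window' -> NEW (unique so far: 11)
Unique types: ('cold', 'fox', 'house', 'lost', 'opened', 'or', 'tree', 'walks', 'warm', 'window', 'without')
Vocabulary size: 11

11


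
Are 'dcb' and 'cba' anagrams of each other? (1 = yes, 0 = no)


Sort characters of 'dcb': 'bcd'
Sort characters of 'cba': 'abc'
Sorted forms differ -> they are NOT anagrams
Result: 0

0


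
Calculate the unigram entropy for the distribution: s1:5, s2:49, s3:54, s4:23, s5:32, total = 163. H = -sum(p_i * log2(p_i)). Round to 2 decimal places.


Computing entropy H = -sum(p_i * log2(p_i)):
  s1: p = 5/163 = 0.0307, -p*log2(p) = 0.1542
  s2: p = 49/163 = 0.3006, -p*log2(p) = 0.5213
  s3: p = 54/163 = 0.3313, -p*log2(p) = 0.5280
  s4: p = 23/163 = 0.1411, -p*log2(p) = 0.3986
  s5: p = 32/163 = 0.1963, -p*log2(p) = 0.4611
H = sum of terms = 2.0632
Rounded to 2 decimals: 2.06

2.06


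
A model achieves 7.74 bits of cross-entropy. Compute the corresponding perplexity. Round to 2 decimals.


Perplexity formula: PP = 2^H
H = 7.74
PP = 2^7.74
Decompose: 2^7.74 = 2^7 * 2^0.74
2^7 = 128, 2^0.74 ~ 1.6701758
PP ~ 128 * 1.6701758 = 213.7825024
Rounded to 2 decimals: 213.78

213.78


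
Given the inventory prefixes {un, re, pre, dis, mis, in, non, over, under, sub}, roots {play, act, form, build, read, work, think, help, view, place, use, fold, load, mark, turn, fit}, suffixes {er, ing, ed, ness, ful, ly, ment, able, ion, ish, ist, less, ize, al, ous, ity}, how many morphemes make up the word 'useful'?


Segmenting 'useful' against the inventory:
  'use' -> root (morpheme 1)
  'ful' -> suffix (morpheme 2)
Total morphemes: 2

2


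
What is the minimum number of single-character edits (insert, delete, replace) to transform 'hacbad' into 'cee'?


Building DP table for s1='hacbad' (len 6) and s2='cee' (len 3):
       c  e  e
    0  1  2  3
  h 1  1  2  3
  a 2  2  2  3
  c 3  2  3  3
  b 4  3  3  4
  a 5  4  4  4
  d 6  5  5  5
Edit distance = dp[6][3] = 5

5


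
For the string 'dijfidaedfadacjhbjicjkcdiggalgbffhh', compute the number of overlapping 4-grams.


String 'dijfidaedfadacjhbjicjkcdiggalgbffhh' has length L = 35.
Number of overlapping n-grams = L - n + 1
Substituting: 35 - 4 + 1 = 32

32


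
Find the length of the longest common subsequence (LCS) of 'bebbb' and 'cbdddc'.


DP table for LCS of 'bebbb' and 'cbdddc':
       c  b  d  d  d  c
    0  0  0  0  0  0  0
  b 0  0  1  1  1  1  1
  e 0  0  1  1  1  1  1
  b 0  0  1  1  1  1  1
  b 0  0  1  1  1  1  1
  b 0  0  1  1  1  1  1
LCS: 'b'
LCS length = 1

1


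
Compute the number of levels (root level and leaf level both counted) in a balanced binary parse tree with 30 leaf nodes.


In a balanced binary tree with n leaves the deepest leaf is ceil(log2(n)) edges below the root,
so counting node levels inclusive of root and leaves gives ceil(log2(n)) + 1 levels.
log2(30) = 4.9069
ceil(4.9069) = 5
levels = 5 + 1 = 6

6


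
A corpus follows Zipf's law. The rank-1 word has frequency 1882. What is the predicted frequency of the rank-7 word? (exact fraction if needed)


Zipf's law: freq(rank) = f1 / rank
f1 = 1882, rank = 7
freq = 1882 / 7
GCD(1882, 7) = 1
Simplified: 1882/7

1882/7


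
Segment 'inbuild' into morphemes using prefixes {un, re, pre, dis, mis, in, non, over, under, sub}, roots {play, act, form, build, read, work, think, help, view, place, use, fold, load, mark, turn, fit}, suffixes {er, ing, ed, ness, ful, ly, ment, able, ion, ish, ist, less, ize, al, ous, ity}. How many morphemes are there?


Segmenting 'inbuild' against the inventory:
  'in' -> prefix (morpheme 1)
  'build' -> root (morpheme 2)
Total morphemes: 2

2


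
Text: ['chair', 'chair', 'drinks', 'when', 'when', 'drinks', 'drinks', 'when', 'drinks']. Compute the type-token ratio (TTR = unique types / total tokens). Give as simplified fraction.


Tokens: 9
Unique types: ('chair', 'drinks', 'when') = 3
TTR = 3/9
Simplify: divide both by 3 -> 1/3
TTR = 1/3

1/3


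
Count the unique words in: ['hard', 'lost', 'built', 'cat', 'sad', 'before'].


Listing all tokens and tracking unique types:
  Token 1: 'hard' -> NEW (unique so far: 1)
  Token 2: 'lost' -> NEW (unique so far: 2)
  Token 3: 'built' -> NEW (unique so far: 3)
  Token 4: 'cat' -> NEW (unique so far: 4)
  Token 5: 'sad' -> NEW (unique so far: 5)
  Token 6: 'before' -> NEW (unique so far: 6)
Unique types: ('before', 'built', 'cat', 'hard', 'lost', 'sad')
Vocabulary size: 6

6


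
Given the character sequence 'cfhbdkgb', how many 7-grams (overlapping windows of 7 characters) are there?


String 'cfhbdkgb' has length L = 8.
Number of overlapping n-grams = L - n + 1
Substituting: 8 - 7 + 1 = 2

2


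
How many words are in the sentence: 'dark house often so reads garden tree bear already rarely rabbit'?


Counting words by splitting on spaces:
  Word 1: 'dark'
  Word 2: 'house'
  Word 3: 'often'
  Word 4: 'so'
  Word 5: 'reads'
  Word 6: 'garden'
  Word 7: 'tree'
  Word 8: 'bear'
  Word 9: 'already'
  Word 10: 'rarely'
  Word 11: 'rabbit'
Total words: 11

11


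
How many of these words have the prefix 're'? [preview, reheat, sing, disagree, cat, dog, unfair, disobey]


Checking each word for prefix 're':
  'preview' -> no (count: 0)
  'reheat' -> YES, starts with 're' (count: 1)
  'sing' -> no (count: 1)
  'disagree' -> no (count: 1)
  'cat' -> no (count: 1)
  'dog' -> no (count: 1)
  'unfair' -> no (count: 1)
  'disobey' -> no (count: 1)
Total with prefix 're': 1

1


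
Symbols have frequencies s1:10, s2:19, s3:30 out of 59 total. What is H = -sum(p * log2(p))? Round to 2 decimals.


Computing entropy H = -sum(p_i * log2(p_i)):
  s1: p = 10/59 = 0.1695, -p*log2(p) = 0.4340
  s2: p = 19/59 = 0.3220, -p*log2(p) = 0.5264
  s3: p = 30/59 = 0.5085, -p*log2(p) = 0.4961
H = sum of terms = 1.4565
Rounded to 2 decimals: 1.46

1.46


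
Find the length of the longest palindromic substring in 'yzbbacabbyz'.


Scanning 'yzbbacabbyz' for palindromic substrings.
Substring at positions 2-8: 'bbacabb'.
Check: reverse('bbacabb') = 'bbacabb' -> palindrome confirmed.
Neighbouring characters ('z' / 'y') break symmetry, so it cannot extend further.
No longer palindromic substring exists; longest length = 7

7


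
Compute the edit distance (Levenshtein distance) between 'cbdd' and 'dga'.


Building DP table for s1='cbdd' (len 4) and s2='dga' (len 3):
       d  g  a
    0  1  2  3
  c 1  1  2  3
  b 2  2  2  3
  d 3  2  3  3
  d 4  3  3  4
Edit distance = dp[4][3] = 4

4


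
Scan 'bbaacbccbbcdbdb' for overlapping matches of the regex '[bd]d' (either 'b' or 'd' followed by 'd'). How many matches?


Pattern: [bd]d means either 'b' or 'd' followed by 'd'.
Scanning 'bbaacbccbbcdbdb' position-by-position:
  Pos 0: window 'bb' -> no
  Pos 1: window 'ba' -> no
  Pos 2: window 'aa' -> no
  Pos 3: window 'ac' -> no
  Pos 4: window 'cb' -> no
  Pos 5: window 'bc' -> no
  Pos 6: window 'cc' -> no
  Pos 7: window 'cb' -> no
  Pos 8: window 'bb' -> no
  Pos 9: window 'bc' -> no
  Pos 10: window 'cd' -> no
  Pos 11: window 'db' -> no
  Pos 12: window 'bd' -> MATCH
  Pos 13: window 'db' -> no
  Pos 14: window 'b' -> no
Total matches: 1

1


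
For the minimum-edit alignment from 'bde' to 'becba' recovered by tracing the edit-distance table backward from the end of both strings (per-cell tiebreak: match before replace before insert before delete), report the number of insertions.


Edit distance = 4. Backtracking from cell (3, 5) with preference match > replace > insert > delete,
then listing the resulting alignment 'bde' -> 'becba' left to right:
  Step 1: keep 'b'
  Step 2: insert 'e' [insertion #1]
  Step 3: insert 'c' [insertion #2]
  Step 4: replace d->b
  Step 5: replace e->a
Total insertions: 2

2


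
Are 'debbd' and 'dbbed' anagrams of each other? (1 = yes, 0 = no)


Sort characters of 'debbd': 'bbdde'
Sort characters of 'dbbed': 'bbdde'
Sorted forms match -> they ARE anagrams
Result: 1

1


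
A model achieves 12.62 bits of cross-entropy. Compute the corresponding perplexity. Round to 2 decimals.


Perplexity formula: PP = 2^H
H = 12.62
PP = 2^12.62
Decompose: 2^12.62 = 2^12 * 2^0.62
2^12 = 4096, 2^0.62 ~ 1.5368752
PP ~ 4096 * 1.5368752 = 6295.0408192
Rounded to 2 decimals: 6295.04

6295.04


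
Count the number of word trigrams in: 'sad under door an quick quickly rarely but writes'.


Word trigrams from [9] words:
  Trigram 1: (sad under door)
  Trigram 2: (under door an)
  Trigram 3: (door an quick)
  Trigram 4: (an quick quickly)
  Trigram 5: (quick quickly rarely)
  Trigram 6: (quickly rarely but)
  Trigram 7: (rarely but writes)
Total word trigrams: 9 - 2 = 7

7


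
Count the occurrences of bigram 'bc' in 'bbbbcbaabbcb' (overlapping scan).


Scanning 'bbbbcbaabbcb' for bigram 'bc':
  Position 0: 'bb' -> no
  Position 1: 'bb' -> no
  Position 2: 'bb' -> no
  Position 3: 'bc' -> MATCH
  Position 4: 'cb' -> no
  Position 5: 'ba' -> no
  Position 6: 'aa' -> no
  Position 7: 'ab' -> no
  Position 8: 'bb' -> no
  Position 9: 'bc' -> MATCH
  Position 10: 'cb' -> no
Total matches: 2

2


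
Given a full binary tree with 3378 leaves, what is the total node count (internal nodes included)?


Leaf nodes (terminals): 3378
Internal nodes = n - 1 = 3378 - 1 = 3377
Total = leaves + internal = 3378 + 3377 = 6755

6755


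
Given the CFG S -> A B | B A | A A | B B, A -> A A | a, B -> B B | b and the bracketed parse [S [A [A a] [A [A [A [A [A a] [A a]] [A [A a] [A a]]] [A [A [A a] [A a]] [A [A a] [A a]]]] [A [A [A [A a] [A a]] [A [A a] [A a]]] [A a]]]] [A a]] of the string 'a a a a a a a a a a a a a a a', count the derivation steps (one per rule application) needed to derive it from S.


Every bracketed nonterminal node [X ...] in the tree is produced by exactly one rule application.
Reading the tree off as a leftmost derivation:
  Step 1: S  =>  A A   (applied S -> A A)
  Step 2: A A  =>  A A A   (applied A -> A A)
  Step 3: A A A  =>  a A A   (applied A -> a)
  Step 4: a A A  =>  a A A A   (applied A -> A A)
  Step 5: a A A A  =>  a A A A A   (applied A -> A A)
  Step 6: a A A A A  =>  a A A A A A   (applied A -> A A)
  Step 7: a A A A A A  =>  a A A A A A A   (applied A -> A A)
  Step 8: a A A A A A A  =>  a a A A A A A   (applied A -> a)
  Step 9: a a A A A A A  =>  a a a A A A A   (applied A -> a)
  Step 10: a a a A A A A  =>  a a a A A A A A   (applied A -> A A)
  Step 11: a a a A A A A A  =>  a a a a A A A A   (applied A -> a)
  Step 12: a a a a A A A A  =>  a a a a a A A A   (applied A -> a)
  Step 13: a a a a a A A A  =>  a a a a a A A A A   (applied A -> A A)
  Step 14: a a a a a A A A A  =>  a a a a a A A A A A   (applied A -> A A)
  Step 15: a a a a a A A A A A  =>  a a a a a a A A A A   (applied A -> a)
  Step 16: a a a a a a A A A A  =>  a a a a a a a A A A   (applied A -> a)
  Step 17: a a a a a a a A A A  =>  a a a a a a a A A A A   (applied A -> A A)
  Step 18: a a a a a a a A A A A  =>  a a a a a a a a A A A   (applied A -> a)
  Step 19: a a a a a a a a A A A  =>  a a a a a a a a a A A   (applied A -> a)
  Step 20: a a a a a a a a a A A  =>  a a a a a a a a a A A A   (applied A -> A A)
  Step 21: a a a a a a a a a A A A  =>  a a a a a a a a a A A A A   (applied A -> A A)
  Step 22: a a a a a a a a a A A A A  =>  a a a a a a a a a A A A A A   (applied A -> A A)
  Step 23: a a a a a a a a a A A A A A  =>  a a a a a a a a a a A A A A   (applied A -> a)
  Step 24: a a a a a a a a a a A A A A  =>  a a a a a a a a a a a A A A   (applied A -> a)
  Step 25: a a a a a a a a a a a A A A  =>  a a a a a a a a a a a A A A A   (applied A -> A A)
  Step 26: a a a a a a a a a a a A A A A  =>  a a a a a a a a a a a a A A A   (applied A -> a)
  Step 27: a a a a a a a a a a a a A A A  =>  a a a a a a a a a a a a a A A   (applied A -> a)
  Step 28: a a a a a a a a a a a a a A A  =>  a a a a a a a a a a a a a a A   (applied A -> a)
  Step 29: a a a a a a a a a a a a a a A  =>  a a a a a a a a a a a a a a a   (applied A -> a)
Final yield: a a a a a a a a a a a a a a a
Total rewrite steps: 29

29


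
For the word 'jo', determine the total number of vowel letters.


Scanning each character of 'jo':
  Position 1: 'j' -> consonant (running count: 0)
  Position 2: 'o' -> vowel (running count: 1)
Total vowels: 1

1


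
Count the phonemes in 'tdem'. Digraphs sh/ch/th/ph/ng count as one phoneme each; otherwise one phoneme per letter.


Parsing 'tdem' greedily, digraphs first:
  't' -> consonant phoneme (phonemes so far: 1)
  'd' -> consonant phoneme (phonemes so far: 2)
  'e' -> vowel phoneme (phonemes so far: 3)
  'm' -> consonant phoneme (phonemes so far: 4)
Total phonemes: 4

4


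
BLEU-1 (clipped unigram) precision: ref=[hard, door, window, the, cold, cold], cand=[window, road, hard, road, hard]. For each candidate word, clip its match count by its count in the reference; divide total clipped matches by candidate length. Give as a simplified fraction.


Reference word counts: {'cold': 2, 'door': 1, 'hard': 1, 'the': 1, 'window': 1}
Checking each candidate word (with clipping):
  'window' -> in reference (ref count 1, used 1/1) -> match (matches: 1)
  'road' -> not in reference -> no match (matches: 1)
  'hard' -> in reference (ref count 1, used 1/1) -> match (matches: 2)
  'road' -> not in reference -> no match (matches: 2)
  'hard' -> ref count 1 already used up (1/1) -> clipped, no match (matches: 2)
Clipped matches: 2, Candidate length: 5
Precision = 2/5

2/5


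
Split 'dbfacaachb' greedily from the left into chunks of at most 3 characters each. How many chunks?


'dbfacaachb' has 10 characters.
Chunking with max size 3:
  Chunk 1: 'dbf' (positions 0-2)
  Chunk 2: 'aca' (positions 3-5)
  Chunk 3: 'ach' (positions 6-8)
  Chunk 4: 'b' (positions 9-9)
Total chunks: ceil(10 / 3) = 4

4


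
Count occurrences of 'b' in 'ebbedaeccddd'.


Scanning 'ebbedaeccddd' for 'b':
  Position 1: 'b' -> MATCH (count: 1)
  Position 2: 'b' -> MATCH (count: 2)
Total occurrences of 'b': 2

2


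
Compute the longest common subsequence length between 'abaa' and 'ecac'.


DP table for LCS of 'abaa' and 'ecac':
       e  c  a  c
    0  0  0  0  0
  a 0  0  0  1  1
  b 0  0  0  1  1
  a 0  0  0  1  1
  a 0  0  0  1  1
LCS: 'a'
LCS length = 1

1


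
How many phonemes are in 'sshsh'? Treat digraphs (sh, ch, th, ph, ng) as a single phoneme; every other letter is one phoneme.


Parsing 'sshsh' greedily, digraphs first:
  's' -> consonant phoneme (phonemes so far: 1)
  'sh' -> digraph (1 consonant phoneme) (phonemes so far: 2)
  'sh' -> digraph (1 consonant phoneme) (phonemes so far: 3)
Total phonemes: 3

3


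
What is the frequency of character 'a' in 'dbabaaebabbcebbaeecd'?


Scanning 'dbabaaebabbcebbaeecd' for 'a':
  Position 2: 'a' -> MATCH (count: 1)
  Position 4: 'a' -> MATCH (count: 2)
  Position 5: 'a' -> MATCH (count: 3)
  Position 8: 'a' -> MATCH (count: 4)
  Position 15: 'a' -> MATCH (count: 5)
Total occurrences of 'a': 5

5


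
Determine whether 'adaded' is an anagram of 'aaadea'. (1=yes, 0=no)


Sort characters of 'adaded': 'aaddde'
Sort characters of 'aaadea': 'aaaade'
Sorted forms differ -> they are NOT anagrams
Result: 0

0


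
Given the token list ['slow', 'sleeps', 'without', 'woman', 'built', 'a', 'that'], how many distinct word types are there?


Listing all tokens and tracking unique types:
  Token 1: 'slow' -> NEW (unique so far: 1)
  Token 2: 'sleeps' -> NEW (unique so far: 2)
  Token 3: 'without' -> NEW (unique so far: 3)
  Token 4: 'woman' -> NEW (unique so far: 4)
  Token 5: 'built' -> NEW (unique so far: 5)
  Token 6: 'a' -> NEW (unique so far: 6)
  Token 7: 'that' -> NEW (unique so far: 7)
Unique types: ('a', 'built', 'sleeps', 'slow', 'that', 'without', 'woman')
Vocabulary size: 7

7


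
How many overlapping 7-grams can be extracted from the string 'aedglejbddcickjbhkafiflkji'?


String 'aedglejbddcickjbhkafiflkji' has length L = 26.
Number of overlapping n-grams = L - n + 1
Substituting: 26 - 7 + 1 = 20

20


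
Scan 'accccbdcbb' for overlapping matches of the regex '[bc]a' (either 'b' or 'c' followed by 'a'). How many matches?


Pattern: [bc]a means either 'b' or 'c' followed by 'a'.
Scanning 'accccbdcbb' position-by-position:
  Pos 0: window 'ac' -> no
  Pos 1: window 'cc' -> no
  Pos 2: window 'cc' -> no
  Pos 3: window 'cc' -> no
  Pos 4: window 'cb' -> no
  Pos 5: window 'bd' -> no
  Pos 6: window 'dc' -> no
  Pos 7: window 'cb' -> no
  Pos 8: window 'bb' -> no
  Pos 9: window 'b' -> no
Total matches: 0

0


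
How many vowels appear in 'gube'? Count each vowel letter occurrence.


Scanning each character of 'gube':
  Position 1: 'g' -> consonant (running count: 0)
  Position 2: 'u' -> vowel (running count: 1)
  Position 3: 'b' -> consonant (running count: 1)
  Position 4: 'e' -> vowel (running count: 2)
Total vowels: 2

2


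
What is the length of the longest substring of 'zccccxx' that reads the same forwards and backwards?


Scanning 'zccccxx' for palindromic substrings.
Substring at positions 1-4: 'cccc'.
Check: reverse('cccc') = 'cccc' -> palindrome confirmed.
Neighbouring characters ('z' / 'x') break symmetry, so it cannot extend further.
No longer palindromic substring exists; longest length = 4

4


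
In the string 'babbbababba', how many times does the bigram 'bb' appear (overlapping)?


Scanning 'babbbababba' for bigram 'bb':
  Position 0: 'ba' -> no
  Position 1: 'ab' -> no
  Position 2: 'bb' -> MATCH
  Position 3: 'bb' -> MATCH
  Position 4: 'ba' -> no
  Position 5: 'ab' -> no
  Position 6: 'ba' -> no
  Position 7: 'ab' -> no
  Position 8: 'bb' -> MATCH
  Position 9: 'ba' -> no
Total matches: 3

3


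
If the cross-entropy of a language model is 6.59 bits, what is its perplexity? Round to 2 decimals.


Perplexity formula: PP = 2^H
H = 6.59
PP = 2^6.59
Decompose: 2^6.59 = 2^6 * 2^0.59
2^6 = 64, 2^0.59 ~ 1.5052467
PP ~ 64 * 1.5052467 = 96.3357888
Rounded to 2 decimals: 96.34

96.34


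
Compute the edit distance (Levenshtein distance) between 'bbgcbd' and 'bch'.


Building DP table for s1='bbgcbd' (len 6) and s2='bch' (len 3):
       b  c  h
    0  1  2  3
  b 1  0  1  2
  b 2  1  1  2
  g 3  2  2  2
  c 4  3  2  3
  b 5  4  3  3
  d 6  5  4  4
Edit distance = dp[6][3] = 4

4


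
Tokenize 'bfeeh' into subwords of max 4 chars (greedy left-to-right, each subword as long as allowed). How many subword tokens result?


'bfeeh' has 5 characters.
Chunking with max size 4:
  Chunk 1: 'bfee' (positions 0-3)
  Chunk 2: 'h' (positions 4-4)
Total chunks: ceil(5 / 4) = 2

2


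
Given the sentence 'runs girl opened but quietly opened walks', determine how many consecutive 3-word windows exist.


Word trigrams from [7] words:
  Trigram 1: (runs girl opened)
  Trigram 2: (girl opened but)
  Trigram 3: (opened but quietly)
  Trigram 4: (but quietly opened)
  Trigram 5: (quietly opened walks)
Total word trigrams: 7 - 2 = 5

5


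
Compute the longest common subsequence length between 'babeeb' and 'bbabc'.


DP table for LCS of 'babeeb' and 'bbabc':
       b  b  a  b  c
    0  0  0  0  0  0
  b 0  1  1  1  1  1
  a 0  1  1  2  2  2
  b 0  1  2  2  3  3
  e 0  1  2  2  3  3
  e 0  1  2  2  3  3
  b 0  1  2  2  3  3
LCS: 'bab'
LCS length = 3

3


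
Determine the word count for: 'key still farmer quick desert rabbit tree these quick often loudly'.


Counting words by splitting on spaces:
  Word 1: 'key'
  Word 2: 'still'
  Word 3: 'farmer'
  Word 4: 'quick'
  Word 5: 'desert'
  Word 6: 'rabbit'
  Word 7: 'tree'
  Word 8: 'these'
  Word 9: 'quick'
  Word 10: 'often'
  Word 11: 'loudly'
Total words: 11

11


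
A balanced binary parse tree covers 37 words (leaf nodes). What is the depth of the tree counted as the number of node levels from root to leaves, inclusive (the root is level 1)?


In a balanced binary tree with n leaves the deepest leaf is ceil(log2(n)) edges below the root,
so counting node levels inclusive of root and leaves gives ceil(log2(n)) + 1 levels.
log2(37) = 5.2095
ceil(5.2095) = 6
levels = 6 + 1 = 7

7


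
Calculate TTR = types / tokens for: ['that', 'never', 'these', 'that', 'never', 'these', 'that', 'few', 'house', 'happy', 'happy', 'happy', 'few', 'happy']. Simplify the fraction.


Tokens: 14
Unique types: ('few', 'happy', 'house', 'never', 'that', 'these') = 6
TTR = 6/14
Simplify: divide both by 2 -> 3/7
TTR = 3/7

3/7


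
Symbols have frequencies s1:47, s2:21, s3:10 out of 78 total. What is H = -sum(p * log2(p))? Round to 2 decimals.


Computing entropy H = -sum(p_i * log2(p_i)):
  s1: p = 47/78 = 0.6026, -p*log2(p) = 0.4404
  s2: p = 21/78 = 0.2692, -p*log2(p) = 0.5097
  s3: p = 10/78 = 0.1282, -p*log2(p) = 0.3799
H = sum of terms = 1.3300
Rounded to 2 decimals: 1.33

1.33
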